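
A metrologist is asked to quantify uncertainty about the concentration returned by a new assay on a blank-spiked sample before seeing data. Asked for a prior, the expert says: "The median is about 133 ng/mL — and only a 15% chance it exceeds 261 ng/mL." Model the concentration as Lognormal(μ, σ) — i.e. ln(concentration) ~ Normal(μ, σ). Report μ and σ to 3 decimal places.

If T ~ Lognormal(μ,σ) then ln T ~ Normal(μ,σ), so the p-quantile of ln T is μ + z_p·σ.
ln(133) = 4.89 and ln(261) = 5.565; z_{0.5} = 0, z_{0.85} = 1.036.
σ = (5.565 − 4.89)/(1.036 − (0)) = 0.650.
μ = 4.89 − (0)·0.650 = 4.890.

μ ≈ 4.890, σ ≈ 0.650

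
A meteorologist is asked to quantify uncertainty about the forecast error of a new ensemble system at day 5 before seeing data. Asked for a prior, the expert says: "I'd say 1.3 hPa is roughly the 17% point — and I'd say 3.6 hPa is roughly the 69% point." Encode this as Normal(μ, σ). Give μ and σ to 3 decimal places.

μ = 2.813, σ = 1.586

For Normal(μ,σ), the p-quantile is μ + z_p·σ. Here z_{0.17} = -0.9542, z_{0.69} = 0.4959.
So 1.3 = μ − 0.9542σ and 3.6 = μ + 0.4959σ.
Subtracting: σ = (3.6 − 1.3)/(0.4959 − (-0.9542)) = 1.586.
Then μ = 1.3 − (-0.9542)·1.586 = 2.813.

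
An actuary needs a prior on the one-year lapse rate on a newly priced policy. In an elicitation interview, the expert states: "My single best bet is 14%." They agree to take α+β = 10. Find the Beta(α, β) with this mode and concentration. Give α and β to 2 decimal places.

α = 2.12, β = 7.88

For α,β > 1 the Beta mode is (α−1)/(α+β−2). With α+β = 10, the mode is (α−1)/8.
Set (α−1)/8 = 0.14 → α = 1 + 0.14·8 = 2.12.
β = 10 − α = 7.88.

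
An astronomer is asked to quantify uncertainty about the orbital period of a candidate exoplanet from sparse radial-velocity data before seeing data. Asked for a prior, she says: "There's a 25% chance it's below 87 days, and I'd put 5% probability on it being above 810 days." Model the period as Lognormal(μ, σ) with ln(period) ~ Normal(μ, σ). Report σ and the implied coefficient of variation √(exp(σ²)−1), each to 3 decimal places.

If T ~ Lognormal(μ,σ) then ln T ~ Normal(μ,σ), so the p-quantile of ln T is μ + z_p·σ.
ln(87) = 4.466 and ln(810) = 6.697; z_{0.25} = -0.6745, z_{0.95} = 1.645.
σ = (6.697 − 4.466)/(1.645 − (-0.6745)) = 0.962.
μ = 4.466 − (-0.6745)·0.962 = 5.115.
CV = √(exp(σ²)−1) = √(exp(0.9254)−1) = 1.234.

σ ≈ 0.962, CV ≈ 1.234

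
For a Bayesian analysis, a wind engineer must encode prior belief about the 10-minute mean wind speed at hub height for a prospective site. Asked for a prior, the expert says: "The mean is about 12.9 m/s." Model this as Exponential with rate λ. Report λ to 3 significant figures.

Exponential mean = 1/λ, so λ = 1/12.9 = 0.0775.

λ ≈ 0.0775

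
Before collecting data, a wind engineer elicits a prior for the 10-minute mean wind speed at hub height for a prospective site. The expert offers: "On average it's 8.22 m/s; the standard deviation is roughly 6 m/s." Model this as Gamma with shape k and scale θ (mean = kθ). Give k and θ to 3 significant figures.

k ≈ 1.88, θ ≈ 4.38

For Gamma(k, scale θ): mean = kθ, variance = kθ², so CV = 1/√k.
CV = SD/mean = 6/8.22 = 0.7299, hence k = 1/CV² = 1.88.
Then θ = mean/k = 8.22/1.88 = 4.38.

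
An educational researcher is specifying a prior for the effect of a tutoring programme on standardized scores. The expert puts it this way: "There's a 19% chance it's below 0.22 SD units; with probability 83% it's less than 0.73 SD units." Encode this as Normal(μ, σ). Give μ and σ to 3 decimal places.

For Normal(μ,σ), the p-quantile is μ + z_p·σ. Here z_{0.19} = -0.8779, z_{0.83} = 0.9542.
So 0.22 = μ − 0.8779σ and 0.73 = μ + 0.9542σ.
Subtracting: σ = (0.73 − 0.22)/(0.9542 − (-0.8779)) = 0.278.
Then μ = 0.22 − (-0.8779)·0.278 = 0.464.

μ = 0.464, σ = 0.278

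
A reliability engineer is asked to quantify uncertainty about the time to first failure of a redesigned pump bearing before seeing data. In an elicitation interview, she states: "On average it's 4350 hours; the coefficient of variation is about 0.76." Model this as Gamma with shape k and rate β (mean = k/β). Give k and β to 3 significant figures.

For Gamma(k, rate β): mean = k/β, variance = k/β², so CV = 1/√k.
CV = 0.76, hence k = 1/CV² = 1.73.
Then β = k/mean = 1.73/4350 = 0.000398.

k ≈ 1.73, β ≈ 0.000398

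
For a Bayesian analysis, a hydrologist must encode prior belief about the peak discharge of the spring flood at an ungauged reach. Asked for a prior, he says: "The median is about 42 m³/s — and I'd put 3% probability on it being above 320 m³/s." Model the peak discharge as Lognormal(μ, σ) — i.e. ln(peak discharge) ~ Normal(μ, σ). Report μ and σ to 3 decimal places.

If T ~ Lognormal(μ,σ) then ln T ~ Normal(μ,σ), so the p-quantile of ln T is μ + z_p·σ.
ln(42) = 3.738 and ln(320) = 5.768; z_{0.5} = 0, z_{0.97} = 1.881.
σ = (5.768 − 3.738)/(1.881 − (0)) = 1.080.
μ = 3.738 − (0)·1.080 = 3.738.

μ ≈ 3.738, σ ≈ 1.080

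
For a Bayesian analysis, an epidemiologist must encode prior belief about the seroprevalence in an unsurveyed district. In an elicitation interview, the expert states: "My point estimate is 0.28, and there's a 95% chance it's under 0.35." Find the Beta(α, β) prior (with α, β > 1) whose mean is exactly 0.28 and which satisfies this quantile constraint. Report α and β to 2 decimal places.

With mean 0.28 fixed, write α = 0.28s, β = 0.72s where s = α+β.
Need P(θ < 0.35) = 0.95 under Beta(0.28s, 0.72s). Normal approximation: (q−m)/√(m(1−m)/s) ≈ z_{0.95} = 1.64, so s ≈ 0.28·0.72·(1.64)²/(0.35−0.28)² = 111.3.
At s = 111.3: P(θ<0.35) ≈ 0.946. Adjusting to match 0.95 gives s ≈ 117.36.
So α = 0.28·117.36 ≈ 32.86, β = 0.72·117.36 ≈ 84.50.

α ≈ 32.86, β ≈ 84.50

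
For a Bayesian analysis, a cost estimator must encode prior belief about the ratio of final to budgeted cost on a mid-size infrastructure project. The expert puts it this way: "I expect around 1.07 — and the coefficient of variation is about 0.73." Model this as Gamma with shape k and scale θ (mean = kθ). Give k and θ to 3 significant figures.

For Gamma(k, scale θ): mean = kθ, variance = kθ², so CV = 1/√k.
CV = 0.73, hence k = 1/CV² = 1.88.
Then θ = mean/k = 1.07/1.88 = 0.57.

k ≈ 1.88, θ ≈ 0.57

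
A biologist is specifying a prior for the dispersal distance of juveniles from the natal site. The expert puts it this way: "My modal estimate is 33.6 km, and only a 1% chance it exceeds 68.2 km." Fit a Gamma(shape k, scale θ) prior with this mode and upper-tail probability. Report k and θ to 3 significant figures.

k ≈ 10.8, θ ≈ 3.44

Gamma(k,θ) with k>1 has mode (k−1)θ, so θ = 33.6/(k−1).
Need P(X < 68.2) = 0.99 with θ tied to k this way. Start at k = 2, θ = 33.6: P(X<68.2) ≈ 0.602.
Too low — raise k to concentrate. Iterating converges to k ≈ 10.8.
Then θ = 33.6/(10.8−1) ≈ 3.44.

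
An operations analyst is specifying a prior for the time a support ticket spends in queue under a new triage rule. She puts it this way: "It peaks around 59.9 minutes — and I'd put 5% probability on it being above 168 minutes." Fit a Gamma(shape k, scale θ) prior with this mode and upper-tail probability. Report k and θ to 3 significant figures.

Gamma(k,θ) with k>1 has mode (k−1)θ, so θ = 59.9/(k−1).
Need P(X < 168) = 0.95 with θ tied to k this way. Start at k = 2, θ = 59.9: P(X<168) ≈ 0.770.
Too low — raise k to concentrate. Iterating converges to k ≈ 3.52.
Then θ = 59.9/(3.52−1) ≈ 23.8.

k ≈ 3.52, θ ≈ 23.8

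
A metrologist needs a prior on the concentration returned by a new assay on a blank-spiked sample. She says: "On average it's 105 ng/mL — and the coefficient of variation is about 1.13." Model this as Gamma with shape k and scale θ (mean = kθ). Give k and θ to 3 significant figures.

k ≈ 0.783, θ ≈ 134

For Gamma(k, scale θ): mean = kθ, variance = kθ², so CV = 1/√k.
CV = 1.13, hence k = 1/CV² = 0.783.
Then θ = mean/k = 105/0.783 = 134.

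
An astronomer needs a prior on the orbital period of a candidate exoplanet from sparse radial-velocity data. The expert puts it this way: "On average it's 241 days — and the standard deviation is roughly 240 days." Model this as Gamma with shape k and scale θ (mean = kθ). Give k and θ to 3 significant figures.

k ≈ 1.01, θ ≈ 239

For Gamma(k, scale θ): mean = kθ, variance = kθ², so CV = 1/√k.
CV = SD/mean = 240/241 = 0.9959, hence k = 1/CV² = 1.01.
Then θ = mean/k = 241/1.01 = 239.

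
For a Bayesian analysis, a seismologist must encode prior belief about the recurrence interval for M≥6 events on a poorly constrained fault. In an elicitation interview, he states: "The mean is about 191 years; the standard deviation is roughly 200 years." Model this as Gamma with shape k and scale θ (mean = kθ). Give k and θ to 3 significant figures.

For Gamma(k, scale θ): mean = kθ, variance = kθ², so CV = 1/√k.
CV = SD/mean = 200/191 = 1.047, hence k = 1/CV² = 0.912.
Then θ = mean/k = 191/0.912 = 209.

k ≈ 0.912, θ ≈ 209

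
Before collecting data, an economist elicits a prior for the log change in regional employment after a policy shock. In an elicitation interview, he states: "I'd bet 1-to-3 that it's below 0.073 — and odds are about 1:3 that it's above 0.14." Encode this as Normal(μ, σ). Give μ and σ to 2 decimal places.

The p-quantile of Normal(μ,σ) is μ + z_p·σ, with z_{0.25} = -0.6745 and z_{0.75} = 0.6745.
Eliminate σ: μ = (z₂·x₁ − z₁·x₂)/(z₂ − z₁) = (0.6745·0.073 − (-0.6745)·0.14)/1.349 = 0.11.
Then σ = (x₂ − x₁)/(z₂ − z₁) = (0.14 − 0.073)/1.349 = 0.05.

μ = 0.11, σ = 0.05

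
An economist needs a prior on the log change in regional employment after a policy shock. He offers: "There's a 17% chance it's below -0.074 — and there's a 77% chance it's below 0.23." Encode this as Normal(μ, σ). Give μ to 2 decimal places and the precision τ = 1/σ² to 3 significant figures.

μ = 0.10, τ = 31

For Normal(μ,σ), the p-quantile is μ + z_p·σ. Here z_{0.17} = -0.9542, z_{0.77} = 0.7388.
So -0.074 = μ − 0.9542σ and 0.23 = μ + 0.7388σ.
Subtracting: σ = (0.23 − -0.074)/(0.7388 − (-0.9542)) = 0.18.
Then μ = -0.074 − (-0.9542)·0.18 = 0.10.
Precision τ = 1/σ² = 1/0.1796² = 31.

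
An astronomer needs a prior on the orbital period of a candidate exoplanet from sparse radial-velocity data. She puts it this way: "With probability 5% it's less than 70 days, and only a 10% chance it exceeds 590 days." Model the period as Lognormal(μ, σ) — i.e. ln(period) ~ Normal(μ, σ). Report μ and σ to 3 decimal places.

If T ~ Lognormal(μ,σ) then ln T ~ Normal(μ,σ), so the p-quantile of ln T is μ + z_p·σ.
ln(70) = 4.248 and ln(590) = 6.38; z_{0.05} = -1.645, z_{0.9} = 1.282.
σ = (6.38 − 4.248)/(1.282 − (-1.645)) = 0.728.
μ = 4.248 − (-1.645)·0.728 = 5.447.

μ ≈ 5.447, σ ≈ 0.728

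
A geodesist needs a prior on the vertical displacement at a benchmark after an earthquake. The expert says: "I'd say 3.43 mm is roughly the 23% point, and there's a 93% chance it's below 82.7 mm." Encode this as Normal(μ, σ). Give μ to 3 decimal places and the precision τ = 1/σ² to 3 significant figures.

The p-quantile of Normal(μ,σ) is μ + z_p·σ, with z_{0.23} = -0.7388 and z_{0.93} = 1.476.
Eliminate σ: μ = (z₂·x₁ − z₁·x₂)/(z₂ − z₁) = (1.476·3.43 − (-0.7388)·82.7)/2.215 = 29.876.
Then σ = (x₂ − x₁)/(z₂ − z₁) = (82.7 − 3.43)/2.215 = 35.794.
Precision τ = 1/σ² = 1/35.79² = 0.000781.

μ = 29.876, τ = 0.000781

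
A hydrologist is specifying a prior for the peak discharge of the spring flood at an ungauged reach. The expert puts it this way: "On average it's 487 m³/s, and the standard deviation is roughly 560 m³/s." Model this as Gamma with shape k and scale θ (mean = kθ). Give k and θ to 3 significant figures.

k ≈ 0.756, θ ≈ 644

For Gamma(k, scale θ): mean = kθ, variance = kθ², so CV = 1/√k.
CV = SD/mean = 560/487 = 1.15, hence k = 1/CV² = 0.756.
Then θ = mean/k = 487/0.756 = 644.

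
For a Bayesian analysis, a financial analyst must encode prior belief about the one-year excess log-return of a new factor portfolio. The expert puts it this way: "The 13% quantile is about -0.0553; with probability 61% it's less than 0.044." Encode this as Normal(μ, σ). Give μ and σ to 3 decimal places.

The p-quantile of Normal(μ,σ) is μ + z_p·σ, with z_{0.13} = -1.126 and z_{0.61} = 0.2793.
Eliminate σ: μ = (z₂·x₁ − z₁·x₂)/(z₂ − z₁) = (0.2793·-0.0553 − (-1.126)·0.044)/1.406 = 0.024.
Then σ = (x₂ − x₁)/(z₂ − z₁) = (0.044 − -0.0553)/1.406 = 0.071.

μ = 0.024, σ = 0.071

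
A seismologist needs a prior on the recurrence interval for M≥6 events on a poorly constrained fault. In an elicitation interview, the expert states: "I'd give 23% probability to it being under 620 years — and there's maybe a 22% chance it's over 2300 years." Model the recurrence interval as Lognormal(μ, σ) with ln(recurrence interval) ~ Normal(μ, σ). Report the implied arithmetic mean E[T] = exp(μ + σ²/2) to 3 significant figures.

If T ~ Lognormal(μ,σ) then ln T ~ Normal(μ,σ), so the p-quantile of ln T is μ + z_p·σ.
ln(620) = 6.43 and ln(2300) = 7.741; z_{0.23} = -0.7388, z_{0.78} = 0.7722.
σ = (7.741 − 6.43)/(0.7722 − (-0.7388)) = 0.868.
μ = 6.43 − (-0.7388)·0.868 = 7.071.
E[T] = exp(μ + σ²/2) = exp(7.071 + 0.3763) = 1710 years.

E[T] ≈ 1710 years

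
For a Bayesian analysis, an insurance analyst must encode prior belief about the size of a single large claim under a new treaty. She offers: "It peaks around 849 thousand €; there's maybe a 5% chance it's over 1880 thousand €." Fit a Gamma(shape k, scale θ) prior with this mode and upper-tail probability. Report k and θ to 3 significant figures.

Gamma(k,θ) with k>1 has mode (k−1)θ, so θ = 849/(k−1).
Need P(X < 1880) = 0.95 with θ tied to k this way. Start at k = 2, θ = 849: P(X<1880) ≈ 0.649.
Too low — raise k to concentrate. Iterating converges to k ≈ 5.35.
Then θ = 849/(5.35−1) ≈ 195.

k ≈ 5.35, θ ≈ 195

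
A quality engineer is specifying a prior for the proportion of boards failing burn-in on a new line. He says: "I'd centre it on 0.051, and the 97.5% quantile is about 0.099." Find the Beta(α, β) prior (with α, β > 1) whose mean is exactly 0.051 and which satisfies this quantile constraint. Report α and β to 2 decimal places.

α ≈ 5.60, β ≈ 104.29

With mean 0.051 fixed, write α = 0.051s, β = 0.949s where s = α+β.
Need P(θ < 0.099) = 0.975 under Beta(0.051s, 0.949s). Normal approximation: (q−m)/√(m(1−m)/s) ≈ z_{0.975} = 1.96, so s ≈ 0.051·0.949·(1.96)²/(0.099−0.051)² = 80.7.
At s = 80.7: P(θ<0.099) ≈ 0.957. Adjusting to match 0.975 gives s ≈ 109.90.
So α = 0.051·109.90 ≈ 5.60, β = 0.949·109.90 ≈ 104.29.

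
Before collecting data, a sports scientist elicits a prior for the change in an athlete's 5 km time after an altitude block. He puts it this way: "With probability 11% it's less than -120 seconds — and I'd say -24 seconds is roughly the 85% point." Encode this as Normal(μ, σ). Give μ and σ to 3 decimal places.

μ = -67.968, σ = 42.422

The p-quantile of Normal(μ,σ) is μ + z_p·σ, with z_{0.11} = -1.227 and z_{0.85} = 1.036.
Eliminate σ: μ = (z₂·x₁ − z₁·x₂)/(z₂ − z₁) = (1.036·-120 − (-1.227)·-24)/2.263 = -67.968.
Then σ = (x₂ − x₁)/(z₂ − z₁) = (-24 − -120)/2.263 = 42.422.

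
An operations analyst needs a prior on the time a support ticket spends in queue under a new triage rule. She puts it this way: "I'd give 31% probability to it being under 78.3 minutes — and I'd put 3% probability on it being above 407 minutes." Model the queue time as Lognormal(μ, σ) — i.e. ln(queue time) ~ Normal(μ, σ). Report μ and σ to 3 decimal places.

μ ≈ 4.704, σ ≈ 0.694

If T ~ Lognormal(μ,σ) then ln T ~ Normal(μ,σ), so the p-quantile of ln T is μ + z_p·σ.
ln(78.3) = 4.361 and ln(407) = 6.009; z_{0.31} = -0.4959, z_{0.97} = 1.881.
σ = (6.009 − 4.361)/(1.881 − (-0.4959)) = 0.694.
μ = 4.361 − (-0.4959)·0.694 = 4.704.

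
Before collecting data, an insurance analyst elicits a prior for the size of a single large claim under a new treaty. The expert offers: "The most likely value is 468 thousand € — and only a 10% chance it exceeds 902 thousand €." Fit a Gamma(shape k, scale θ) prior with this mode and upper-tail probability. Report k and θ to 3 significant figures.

Gamma(k,θ) with k>1 has mode (k−1)θ, so θ = 468/(k−1).
Need P(X < 902) = 0.9 with θ tied to k this way. Start at k = 2, θ = 468: P(X<902) ≈ 0.574.
Too low — raise k to concentrate. Iterating converges to k ≈ 5.44.
Then θ = 468/(5.44−1) ≈ 105.

k ≈ 5.44, θ ≈ 105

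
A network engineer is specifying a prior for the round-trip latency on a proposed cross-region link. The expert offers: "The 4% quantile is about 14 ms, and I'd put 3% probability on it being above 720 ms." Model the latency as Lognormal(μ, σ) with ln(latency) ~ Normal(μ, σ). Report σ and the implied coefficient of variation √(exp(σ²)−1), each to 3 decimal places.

σ ≈ 1.085, CV ≈ 1.498

If T ~ Lognormal(μ,σ) then ln T ~ Normal(μ,σ), so the p-quantile of ln T is μ + z_p·σ.
ln(14) = 2.639 and ln(720) = 6.579; z_{0.04} = -1.751, z_{0.97} = 1.881.
σ = (6.579 − 2.639)/(1.881 − (-1.751)) = 1.085.
μ = 2.639 − (-1.751)·1.085 = 4.539.
CV = √(exp(σ²)−1) = √(exp(1.1772)−1) = 1.498.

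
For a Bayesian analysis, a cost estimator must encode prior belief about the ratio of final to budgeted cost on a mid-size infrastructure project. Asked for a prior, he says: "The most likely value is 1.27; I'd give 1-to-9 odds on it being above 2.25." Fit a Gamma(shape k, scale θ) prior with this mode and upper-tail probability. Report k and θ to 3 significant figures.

Gamma(k,θ) with k>1 has mode (k−1)θ, so θ = 1.27/(k−1).
Need P(X < 2.25) = 0.9 with θ tied to k this way. Start at k = 2, θ = 1.27: P(X<2.25) ≈ 0.529.
Too low — raise k to concentrate. Iterating converges to k ≈ 6.81.
Then θ = 1.27/(6.81−1) ≈ 0.218.

k ≈ 6.81, θ ≈ 0.218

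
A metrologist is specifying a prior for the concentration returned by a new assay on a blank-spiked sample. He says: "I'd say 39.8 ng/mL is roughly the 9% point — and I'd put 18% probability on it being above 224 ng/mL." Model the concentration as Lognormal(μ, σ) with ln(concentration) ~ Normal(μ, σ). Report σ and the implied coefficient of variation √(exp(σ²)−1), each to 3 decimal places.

σ ≈ 0.766, CV ≈ 0.893

If T ~ Lognormal(μ,σ) then ln T ~ Normal(μ,σ), so the p-quantile of ln T is μ + z_p·σ.
ln(39.8) = 3.684 and ln(224) = 5.412; z_{0.09} = -1.341, z_{0.82} = 0.9154.
σ = (5.412 − 3.684)/(0.9154 − (-1.341)) = 0.766.
μ = 3.684 − (-1.341)·0.766 = 4.711.
CV = √(exp(σ²)−1) = √(exp(0.5865)−1) = 0.893.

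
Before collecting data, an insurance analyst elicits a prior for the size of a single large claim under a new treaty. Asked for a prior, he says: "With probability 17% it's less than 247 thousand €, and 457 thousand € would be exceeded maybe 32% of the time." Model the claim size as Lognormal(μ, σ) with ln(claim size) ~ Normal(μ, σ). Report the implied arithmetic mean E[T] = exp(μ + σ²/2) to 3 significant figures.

E[T] ≈ 410 thousand €

If T ~ Lognormal(μ,σ) then ln T ~ Normal(μ,σ), so the p-quantile of ln T is μ + z_p·σ.
ln(247) = 5.509 and ln(457) = 6.125; z_{0.17} = -0.9542, z_{0.68} = 0.4677.
σ = (6.125 − 5.509)/(0.4677 − (-0.9542)) = 0.433.
μ = 5.509 − (-0.9542)·0.433 = 5.922.
E[T] = exp(μ + σ²/2) = exp(5.922 + 0.0936) = 410 thousand €.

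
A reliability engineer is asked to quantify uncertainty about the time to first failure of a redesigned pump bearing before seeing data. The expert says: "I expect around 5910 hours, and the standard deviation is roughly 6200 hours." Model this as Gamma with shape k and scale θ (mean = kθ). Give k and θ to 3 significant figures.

For Gamma(k, scale θ): mean = kθ, variance = kθ², so CV = 1/√k.
CV = SD/mean = 6200/5910 = 1.049, hence k = 1/CV² = 0.909.
Then θ = mean/k = 5910/0.909 = 6500.

k ≈ 0.909, θ ≈ 6500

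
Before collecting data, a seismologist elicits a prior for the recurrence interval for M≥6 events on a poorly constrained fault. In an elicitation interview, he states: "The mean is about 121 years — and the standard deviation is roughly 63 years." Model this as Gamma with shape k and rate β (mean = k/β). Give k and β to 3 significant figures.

k ≈ 3.69, β ≈ 0.0305

For Gamma(k, rate β): mean = k/β, variance = k/β², so CV = 1/√k.
CV = SD/mean = 63/121 = 0.5207, hence k = 1/CV² = 3.69.
Then β = k/mean = 3.69/121 = 0.0305.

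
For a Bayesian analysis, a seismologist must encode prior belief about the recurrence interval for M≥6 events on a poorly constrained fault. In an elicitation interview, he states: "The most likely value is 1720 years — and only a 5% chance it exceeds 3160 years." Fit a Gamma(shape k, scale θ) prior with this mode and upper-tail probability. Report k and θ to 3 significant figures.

k ≈ 8.53, θ ≈ 229

Gamma(k,θ) with k>1 has mode (k−1)θ, so θ = 1720/(k−1).
Need P(X < 3160) = 0.95 with θ tied to k this way. Start at k = 2, θ = 1720: P(X<3160) ≈ 0.548.
Too low — raise k to concentrate. Iterating converges to k ≈ 8.53.
Then θ = 1720/(8.53−1) ≈ 229.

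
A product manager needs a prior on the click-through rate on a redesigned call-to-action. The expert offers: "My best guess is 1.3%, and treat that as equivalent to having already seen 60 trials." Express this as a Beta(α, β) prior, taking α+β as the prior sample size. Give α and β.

Under the effective-sample-size interpretation, Beta(α, β) has prior mean α/(α+β) and prior sample size α+β.
So α+β = 60 and α/(α+β) = 0.013, giving α = 0.013·60 = 0.78 and β = 60 − 0.78 = 59.22.

α = 0.78, β = 59.22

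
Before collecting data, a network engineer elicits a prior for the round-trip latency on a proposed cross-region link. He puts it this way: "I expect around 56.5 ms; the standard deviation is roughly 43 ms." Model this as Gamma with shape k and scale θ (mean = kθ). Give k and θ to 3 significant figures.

For Gamma(k, scale θ): mean = kθ, variance = kθ², so CV = 1/√k.
CV = SD/mean = 43/56.5 = 0.7611, hence k = 1/CV² = 1.73.
Then θ = mean/k = 56.5/1.73 = 32.7.

k ≈ 1.73, θ ≈ 32.7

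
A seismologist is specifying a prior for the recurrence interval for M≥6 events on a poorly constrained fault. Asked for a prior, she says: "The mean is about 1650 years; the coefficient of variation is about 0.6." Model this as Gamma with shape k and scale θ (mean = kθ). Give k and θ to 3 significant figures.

For Gamma(k, scale θ): mean = kθ, variance = kθ², so CV = 1/√k.
CV = 0.6, hence k = 1/CV² = 2.78.
Then θ = mean/k = 1650/2.78 = 594.

k ≈ 2.78, θ ≈ 594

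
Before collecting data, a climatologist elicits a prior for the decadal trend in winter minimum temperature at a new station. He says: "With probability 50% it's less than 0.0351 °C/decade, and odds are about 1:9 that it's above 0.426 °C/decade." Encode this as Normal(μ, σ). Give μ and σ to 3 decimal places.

The p-quantile of Normal(μ,σ) is μ + z_p·σ, with z_{0.5} = 0 and z_{0.9} = 1.282.
Eliminate σ: μ = (z₂·x₁ − z₁·x₂)/(z₂ − z₁) = (1.282·0.0351 − (0)·0.426)/1.282 = 0.035.
Then σ = (x₂ − x₁)/(z₂ − z₁) = (0.426 − 0.0351)/1.282 = 0.305.

μ = 0.035, σ = 0.305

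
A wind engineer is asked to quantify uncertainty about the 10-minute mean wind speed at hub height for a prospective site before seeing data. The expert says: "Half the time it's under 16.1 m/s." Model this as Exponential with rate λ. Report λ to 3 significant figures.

Exponential median = ln 2 / λ, so λ = ln 2 / 16.1 = 0.0431.

λ ≈ 0.0431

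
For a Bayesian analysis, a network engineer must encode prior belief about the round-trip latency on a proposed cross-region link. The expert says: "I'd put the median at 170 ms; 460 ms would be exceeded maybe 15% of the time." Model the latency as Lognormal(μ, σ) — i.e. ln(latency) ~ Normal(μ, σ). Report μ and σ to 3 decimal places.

μ ≈ 5.136, σ ≈ 0.960

If T ~ Lognormal(μ,σ) then ln T ~ Normal(μ,σ), so the p-quantile of ln T is μ + z_p·σ.
ln(170) = 5.136 and ln(460) = 6.131; z_{0.5} = 0, z_{0.85} = 1.036.
σ = (6.131 − 5.136)/(1.036 − (0)) = 0.960.
μ = 5.136 − (0)·0.960 = 5.136.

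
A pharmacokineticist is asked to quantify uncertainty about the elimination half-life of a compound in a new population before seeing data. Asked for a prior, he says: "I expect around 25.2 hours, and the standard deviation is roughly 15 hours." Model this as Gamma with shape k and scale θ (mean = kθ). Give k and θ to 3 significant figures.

For Gamma(k, scale θ): mean = kθ, variance = kθ², so CV = 1/√k.
CV = SD/mean = 15/25.2 = 0.5952, hence k = 1/CV² = 2.82.
Then θ = mean/k = 25.2/2.82 = 8.93.

k ≈ 2.82, θ ≈ 8.93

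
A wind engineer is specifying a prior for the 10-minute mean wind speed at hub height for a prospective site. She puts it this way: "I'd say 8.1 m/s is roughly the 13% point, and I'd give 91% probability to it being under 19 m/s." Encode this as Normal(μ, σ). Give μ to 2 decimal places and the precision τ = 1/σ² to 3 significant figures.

For Normal(μ,σ), the p-quantile is μ + z_p·σ. Here z_{0.13} = -1.126, z_{0.91} = 1.341.
So 8.1 = μ − 1.126σ and 19 = μ + 1.341σ.
Subtracting: σ = (19 − 8.1)/(1.341 − (-1.126)) = 4.42.
Then μ = 8.1 − (-1.126)·4.42 = 13.08.
Precision τ = 1/σ² = 1/4.418² = 0.0512.

μ = 13.08, τ = 0.0512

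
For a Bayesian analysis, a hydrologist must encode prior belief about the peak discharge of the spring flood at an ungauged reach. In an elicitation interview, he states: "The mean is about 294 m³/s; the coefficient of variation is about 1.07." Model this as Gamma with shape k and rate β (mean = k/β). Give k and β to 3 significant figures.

For Gamma(k, rate β): mean = k/β, variance = k/β², so CV = 1/√k.
CV = 1.07, hence k = 1/CV² = 0.873.
Then β = k/mean = 0.873/294 = 0.00297.

k ≈ 0.873, β ≈ 0.00297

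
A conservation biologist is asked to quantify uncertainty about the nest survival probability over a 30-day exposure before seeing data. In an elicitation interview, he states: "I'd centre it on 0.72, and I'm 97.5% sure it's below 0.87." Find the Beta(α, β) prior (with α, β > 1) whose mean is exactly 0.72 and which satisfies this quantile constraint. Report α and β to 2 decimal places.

α ≈ 19.14, β ≈ 7.44

With mean 0.72 fixed, write α = 0.72s, β = 0.28s where s = α+β.
Need P(θ < 0.87) = 0.975 under Beta(0.72s, 0.28s). Normal approximation: (q−m)/√(m(1−m)/s) ≈ z_{0.975} = 1.96, so s ≈ 0.72·0.28·(1.96)²/(0.87−0.72)² = 34.4.
At s = 34.4: P(θ<0.87) ≈ 0.988. Adjusting to match 0.975 gives s ≈ 26.58.
So α = 0.72·26.58 ≈ 19.14, β = 0.28·26.58 ≈ 7.44.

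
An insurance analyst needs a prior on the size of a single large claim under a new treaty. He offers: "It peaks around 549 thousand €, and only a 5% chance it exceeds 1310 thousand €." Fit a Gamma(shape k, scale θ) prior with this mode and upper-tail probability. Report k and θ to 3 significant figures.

k ≈ 4.61, θ ≈ 152

Gamma(k,θ) with k>1 has mode (k−1)θ, so θ = 549/(k−1).
Need P(X < 1310) = 0.95 with θ tied to k this way. Start at k = 2, θ = 549: P(X<1310) ≈ 0.689.
Too low — raise k to concentrate. Iterating converges to k ≈ 4.61.
Then θ = 549/(4.61−1) ≈ 152.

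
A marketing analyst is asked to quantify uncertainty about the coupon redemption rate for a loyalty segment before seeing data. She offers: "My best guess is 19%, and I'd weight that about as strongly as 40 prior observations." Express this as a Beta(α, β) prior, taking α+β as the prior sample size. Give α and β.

Under the effective-sample-size interpretation, Beta(α, β) has prior mean α/(α+β) and prior sample size α+β.
So α+β = 40 and α/(α+β) = 0.19, giving α = 0.19·40 = 7.6 and β = 40 − 7.6 = 32.4.

α = 7.6, β = 32.4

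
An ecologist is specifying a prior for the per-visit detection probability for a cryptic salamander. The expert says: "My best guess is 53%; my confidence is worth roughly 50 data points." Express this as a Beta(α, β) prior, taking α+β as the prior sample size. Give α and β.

α = 26.5, β = 23.5

Under the effective-sample-size interpretation, Beta(α, β) has prior mean α/(α+β) and prior sample size α+β.
So α+β = 50 and α/(α+β) = 0.53, giving α = 0.53·50 = 26.5 and β = 50 − 26.5 = 23.5.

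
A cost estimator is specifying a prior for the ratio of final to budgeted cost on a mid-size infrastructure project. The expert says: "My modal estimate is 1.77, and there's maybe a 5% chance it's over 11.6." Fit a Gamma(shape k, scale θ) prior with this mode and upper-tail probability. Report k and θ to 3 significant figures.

k ≈ 1.63, θ ≈ 2.81

Gamma(k,θ) with k>1 has mode (k−1)θ, so θ = 1.77/(k−1).
Need P(X < 11.6) = 0.95 with θ tied to k this way. Start at k = 2, θ = 1.77: P(X<11.6) ≈ 0.989.
Too high — lower k to spread out. Iterating converges to k ≈ 1.63.
Then θ = 1.77/(1.63−1) ≈ 2.81.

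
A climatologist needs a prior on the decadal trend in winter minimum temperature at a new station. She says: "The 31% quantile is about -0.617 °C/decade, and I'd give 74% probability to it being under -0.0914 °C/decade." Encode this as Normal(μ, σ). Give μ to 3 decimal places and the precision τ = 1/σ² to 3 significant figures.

For Normal(μ,σ), the p-quantile is μ + z_p·σ. Here z_{0.31} = -0.4959, z_{0.74} = 0.6433.
So -0.617 = μ − 0.4959σ and -0.0914 = μ + 0.6433σ.
Subtracting: σ = (-0.0914 − -0.617)/(0.6433 − (-0.4959)) = 0.461.
Then μ = -0.617 − (-0.4959)·0.461 = -0.388.
Precision τ = 1/σ² = 1/0.4614² = 4.7.

μ = -0.388, τ = 4.7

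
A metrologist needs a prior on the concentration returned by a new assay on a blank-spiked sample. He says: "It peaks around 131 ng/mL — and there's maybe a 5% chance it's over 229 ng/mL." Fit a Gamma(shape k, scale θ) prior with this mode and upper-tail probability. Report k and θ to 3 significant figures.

Gamma(k,θ) with k>1 has mode (k−1)θ, so θ = 131/(k−1).
Need P(X < 229) = 0.95 with θ tied to k this way. Start at k = 2, θ = 131: P(X<229) ≈ 0.522.
Too low — raise k to concentrate. Iterating converges to k ≈ 9.94.
Then θ = 131/(9.94−1) ≈ 14.6.

k ≈ 9.94, θ ≈ 14.6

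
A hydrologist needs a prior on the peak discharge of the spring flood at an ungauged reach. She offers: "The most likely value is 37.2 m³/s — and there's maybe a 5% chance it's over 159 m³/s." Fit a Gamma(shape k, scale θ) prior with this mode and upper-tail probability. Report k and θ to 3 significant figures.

Gamma(k,θ) with k>1 has mode (k−1)θ, so θ = 37.2/(k−1).
Need P(X < 159) = 0.95 with θ tied to k this way. Start at k = 2, θ = 37.2: P(X<159) ≈ 0.927.
Too low — raise k to concentrate. Iterating converges to k ≈ 2.18.
Then θ = 37.2/(2.18−1) ≈ 31.6.

k ≈ 2.18, θ ≈ 31.6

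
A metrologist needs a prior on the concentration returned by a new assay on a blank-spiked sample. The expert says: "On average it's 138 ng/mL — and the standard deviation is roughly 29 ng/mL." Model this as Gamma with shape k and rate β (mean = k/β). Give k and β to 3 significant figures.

For Gamma(k, rate β): mean = k/β, variance = k/β², so CV = 1/√k.
CV = SD/mean = 29/138 = 0.2101, hence k = 1/CV² = 22.6.
Then β = k/mean = 22.6/138 = 0.164.

k ≈ 22.6, β ≈ 0.164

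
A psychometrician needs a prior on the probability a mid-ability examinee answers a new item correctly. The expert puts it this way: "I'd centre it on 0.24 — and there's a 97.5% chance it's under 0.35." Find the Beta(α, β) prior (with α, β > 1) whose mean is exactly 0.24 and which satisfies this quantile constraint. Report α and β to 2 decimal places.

α ≈ 15.62, β ≈ 49.45

With mean 0.24 fixed, write α = 0.24s, β = 0.76s where s = α+β.
Need P(θ < 0.35) = 0.975 under Beta(0.24s, 0.76s). Normal approximation: (q−m)/√(m(1−m)/s) ≈ z_{0.975} = 1.96, so s ≈ 0.24·0.76·(1.96)²/(0.35−0.24)² = 57.9.
At s = 57.9: P(θ<0.35) ≈ 0.968. Adjusting to match 0.975 gives s ≈ 65.07.
So α = 0.24·65.07 ≈ 15.62, β = 0.76·65.07 ≈ 49.45.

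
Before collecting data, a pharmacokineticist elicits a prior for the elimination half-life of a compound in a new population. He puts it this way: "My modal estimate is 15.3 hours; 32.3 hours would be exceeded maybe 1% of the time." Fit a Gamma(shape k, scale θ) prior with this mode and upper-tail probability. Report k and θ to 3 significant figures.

k ≈ 9.71, θ ≈ 1.76

Gamma(k,θ) with k>1 has mode (k−1)θ, so θ = 15.3/(k−1).
Need P(X < 32.3) = 0.99 with θ tied to k this way. Start at k = 2, θ = 15.3: P(X<32.3) ≈ 0.623.
Too low — raise k to concentrate. Iterating converges to k ≈ 9.71.
Then θ = 15.3/(9.71−1) ≈ 1.76.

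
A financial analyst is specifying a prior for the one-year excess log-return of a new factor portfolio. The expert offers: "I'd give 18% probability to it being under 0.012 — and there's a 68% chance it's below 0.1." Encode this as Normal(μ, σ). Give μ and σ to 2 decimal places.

μ = 0.07, σ = 0.06

The p-quantile of Normal(μ,σ) is μ + z_p·σ, with z_{0.18} = -0.9154 and z_{0.68} = 0.4677.
Eliminate σ: μ = (z₂·x₁ − z₁·x₂)/(z₂ − z₁) = (0.4677·0.012 − (-0.9154)·0.1)/1.383 = 0.07.
Then σ = (x₂ − x₁)/(z₂ − z₁) = (0.1 − 0.012)/1.383 = 0.06.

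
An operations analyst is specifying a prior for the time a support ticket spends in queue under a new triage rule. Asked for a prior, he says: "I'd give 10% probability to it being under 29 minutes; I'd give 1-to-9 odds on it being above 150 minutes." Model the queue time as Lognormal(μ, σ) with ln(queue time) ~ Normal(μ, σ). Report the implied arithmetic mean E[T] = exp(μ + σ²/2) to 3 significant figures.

E[T] ≈ 81 minutes

If T ~ Lognormal(μ,σ) then ln T ~ Normal(μ,σ), so the p-quantile of ln T is μ + z_p·σ.
ln(29) = 3.367 and ln(150) = 5.011; z_{0.1} = -1.282, z_{0.9} = 1.282.
σ = (5.011 − 3.367)/(1.282 − (-1.282)) = 0.641.
μ = 3.367 − (-1.282)·0.641 = 4.189.
E[T] = exp(μ + σ²/2) = exp(4.189 + 0.2055) = 81 minutes.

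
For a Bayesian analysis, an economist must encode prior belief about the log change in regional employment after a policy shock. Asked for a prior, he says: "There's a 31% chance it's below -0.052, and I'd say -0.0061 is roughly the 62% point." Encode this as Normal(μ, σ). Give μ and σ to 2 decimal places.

The p-quantile of Normal(μ,σ) is μ + z_p·σ, with z_{0.31} = -0.4959 and z_{0.62} = 0.3055.
Eliminate σ: μ = (z₂·x₁ − z₁·x₂)/(z₂ − z₁) = (0.3055·-0.052 − (-0.4959)·-0.0061)/0.8013 = -0.02.
Then σ = (x₂ − x₁)/(z₂ − z₁) = (-0.0061 − -0.052)/0.8013 = 0.06.

μ = -0.02, σ = 0.06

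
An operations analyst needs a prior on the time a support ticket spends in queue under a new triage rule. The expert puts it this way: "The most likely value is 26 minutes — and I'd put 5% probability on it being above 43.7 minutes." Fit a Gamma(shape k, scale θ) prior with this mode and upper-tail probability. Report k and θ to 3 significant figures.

Gamma(k,θ) with k>1 has mode (k−1)θ, so θ = 26/(k−1).
Need P(X < 43.7) = 0.95 with θ tied to k this way. Start at k = 2, θ = 26: P(X<43.7) ≈ 0.501.
Too low — raise k to concentrate. Iterating converges to k ≈ 11.4.
Then θ = 26/(11.4−1) ≈ 2.51.

k ≈ 11.4, θ ≈ 2.51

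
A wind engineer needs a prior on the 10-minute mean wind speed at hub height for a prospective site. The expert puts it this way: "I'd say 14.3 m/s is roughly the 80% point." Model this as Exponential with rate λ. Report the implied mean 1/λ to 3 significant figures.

P(T < 14.3) = 1 − e^(−λ·14.3) = 0.8, so λ = −ln(1−0.8)/14.3 = −ln(0.2)/14.3 = 0.113.
Mean = 1/λ = 8.89 m/s.

mean ≈ 8.89 m/s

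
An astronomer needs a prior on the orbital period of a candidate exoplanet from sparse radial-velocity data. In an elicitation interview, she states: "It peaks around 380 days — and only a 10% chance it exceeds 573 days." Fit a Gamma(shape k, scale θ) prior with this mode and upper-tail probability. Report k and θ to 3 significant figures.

Gamma(k,θ) with k>1 has mode (k−1)θ, so θ = 380/(k−1).
Need P(X < 573) = 0.9 with θ tied to k this way. Start at k = 2, θ = 380: P(X<573) ≈ 0.445.
Too low — raise k to concentrate. Iterating converges to k ≈ 12.
Then θ = 380/(12−1) ≈ 34.4.

k ≈ 12, θ ≈ 34.4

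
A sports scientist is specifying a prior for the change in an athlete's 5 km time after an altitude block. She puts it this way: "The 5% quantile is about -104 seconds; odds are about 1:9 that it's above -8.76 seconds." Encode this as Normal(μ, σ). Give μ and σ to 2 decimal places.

μ = -50.47, σ = 32.55

The p-quantile of Normal(μ,σ) is μ + z_p·σ, with z_{0.05} = -1.645 and z_{0.9} = 1.282.
Eliminate σ: μ = (z₂·x₁ − z₁·x₂)/(z₂ − z₁) = (1.282·-104 − (-1.645)·-8.76)/2.926 = -50.47.
Then σ = (x₂ − x₁)/(z₂ − z₁) = (-8.76 − -104)/2.926 = 32.55.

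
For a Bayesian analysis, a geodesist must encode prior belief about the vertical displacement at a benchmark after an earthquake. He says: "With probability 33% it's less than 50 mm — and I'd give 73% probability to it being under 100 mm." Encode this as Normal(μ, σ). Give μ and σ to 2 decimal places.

μ = 70.89, σ = 47.50

For Normal(μ,σ), the p-quantile is μ + z_p·σ. Here z_{0.33} = -0.4399, z_{0.73} = 0.6128.
So 50 = μ − 0.4399σ and 100 = μ + 0.6128σ.
Subtracting: σ = (100 − 50)/(0.6128 − (-0.4399)) = 47.50.
Then μ = 50 − (-0.4399)·47.50 = 70.89.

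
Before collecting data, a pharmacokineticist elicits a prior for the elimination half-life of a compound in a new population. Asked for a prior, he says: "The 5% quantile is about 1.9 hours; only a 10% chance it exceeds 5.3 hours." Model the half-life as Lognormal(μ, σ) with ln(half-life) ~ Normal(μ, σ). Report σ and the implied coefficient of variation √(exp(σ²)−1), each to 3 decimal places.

If T ~ Lognormal(μ,σ) then ln T ~ Normal(μ,σ), so the p-quantile of ln T is μ + z_p·σ.
ln(1.9) = 0.6419 and ln(5.3) = 1.668; z_{0.05} = -1.645, z_{0.9} = 1.282.
σ = (1.668 − 0.6419)/(1.282 − (-1.645)) = 0.351.
μ = 0.6419 − (-1.645)·0.351 = 1.218.
CV = √(exp(σ²)−1) = √(exp(0.1229)−1) = 0.362.

σ ≈ 0.351, CV ≈ 0.362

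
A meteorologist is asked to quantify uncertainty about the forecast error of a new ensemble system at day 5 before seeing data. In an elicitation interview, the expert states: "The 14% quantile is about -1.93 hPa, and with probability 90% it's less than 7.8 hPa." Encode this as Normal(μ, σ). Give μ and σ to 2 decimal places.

μ = 2.52, σ = 4.12

The p-quantile of Normal(μ,σ) is μ + z_p·σ, with z_{0.14} = -1.08 and z_{0.9} = 1.282.
Eliminate σ: μ = (z₂·x₁ − z₁·x₂)/(z₂ − z₁) = (1.282·-1.93 − (-1.08)·7.8)/2.362 = 2.52.
Then σ = (x₂ − x₁)/(z₂ − z₁) = (7.8 − -1.93)/2.362 = 4.12.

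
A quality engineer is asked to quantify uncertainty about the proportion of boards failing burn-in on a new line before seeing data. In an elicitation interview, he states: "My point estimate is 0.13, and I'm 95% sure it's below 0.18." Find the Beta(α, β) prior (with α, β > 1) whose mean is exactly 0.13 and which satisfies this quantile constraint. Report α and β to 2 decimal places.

With mean 0.13 fixed, write α = 0.13s, β = 0.87s where s = α+β.
Need P(θ < 0.18) = 0.95 under Beta(0.13s, 0.87s). Normal approximation: (q−m)/√(m(1−m)/s) ≈ z_{0.95} = 1.64, so s ≈ 0.13·0.87·(1.64)²/(0.18−0.13)² = 122.4.
At s = 122.4: P(θ<0.18) ≈ 0.941. Adjusting to match 0.95 gives s ≈ 136.96.
So α = 0.13·136.96 ≈ 17.80, β = 0.87·136.96 ≈ 119.15.

α ≈ 17.80, β ≈ 119.15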